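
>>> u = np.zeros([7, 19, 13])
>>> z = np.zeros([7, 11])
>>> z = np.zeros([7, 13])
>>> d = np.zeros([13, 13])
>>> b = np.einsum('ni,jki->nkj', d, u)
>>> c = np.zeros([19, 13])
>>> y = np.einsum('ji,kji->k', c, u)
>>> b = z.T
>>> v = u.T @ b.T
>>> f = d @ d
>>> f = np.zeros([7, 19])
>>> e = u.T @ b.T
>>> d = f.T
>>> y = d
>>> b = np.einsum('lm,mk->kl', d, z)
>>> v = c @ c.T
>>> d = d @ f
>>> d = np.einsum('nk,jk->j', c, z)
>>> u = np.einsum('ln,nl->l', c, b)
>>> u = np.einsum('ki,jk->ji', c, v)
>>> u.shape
(19, 13)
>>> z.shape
(7, 13)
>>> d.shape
(7,)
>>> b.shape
(13, 19)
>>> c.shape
(19, 13)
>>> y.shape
(19, 7)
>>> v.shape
(19, 19)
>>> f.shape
(7, 19)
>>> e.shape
(13, 19, 13)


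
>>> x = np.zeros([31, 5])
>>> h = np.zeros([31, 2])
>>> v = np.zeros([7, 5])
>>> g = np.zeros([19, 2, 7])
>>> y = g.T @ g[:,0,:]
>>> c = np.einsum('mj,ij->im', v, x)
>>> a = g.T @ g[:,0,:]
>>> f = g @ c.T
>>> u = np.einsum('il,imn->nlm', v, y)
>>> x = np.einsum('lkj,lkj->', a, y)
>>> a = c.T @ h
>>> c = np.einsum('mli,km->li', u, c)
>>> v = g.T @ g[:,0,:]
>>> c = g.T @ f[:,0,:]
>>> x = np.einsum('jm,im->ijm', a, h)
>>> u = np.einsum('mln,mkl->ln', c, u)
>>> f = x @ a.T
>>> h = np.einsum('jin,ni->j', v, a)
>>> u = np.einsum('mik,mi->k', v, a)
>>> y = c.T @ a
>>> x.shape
(31, 7, 2)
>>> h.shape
(7,)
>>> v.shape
(7, 2, 7)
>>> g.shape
(19, 2, 7)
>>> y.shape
(31, 2, 2)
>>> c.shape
(7, 2, 31)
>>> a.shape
(7, 2)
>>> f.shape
(31, 7, 7)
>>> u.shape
(7,)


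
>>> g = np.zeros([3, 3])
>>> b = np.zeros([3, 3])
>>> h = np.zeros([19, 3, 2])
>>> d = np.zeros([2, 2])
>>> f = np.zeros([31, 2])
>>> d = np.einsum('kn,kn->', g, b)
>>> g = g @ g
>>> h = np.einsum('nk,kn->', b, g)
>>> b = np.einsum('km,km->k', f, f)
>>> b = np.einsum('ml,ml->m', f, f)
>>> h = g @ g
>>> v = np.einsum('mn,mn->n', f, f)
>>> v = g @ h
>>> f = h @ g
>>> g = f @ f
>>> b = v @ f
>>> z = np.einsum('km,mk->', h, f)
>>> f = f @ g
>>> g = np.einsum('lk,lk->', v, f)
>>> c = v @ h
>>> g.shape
()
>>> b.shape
(3, 3)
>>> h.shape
(3, 3)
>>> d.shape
()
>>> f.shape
(3, 3)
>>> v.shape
(3, 3)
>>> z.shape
()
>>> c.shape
(3, 3)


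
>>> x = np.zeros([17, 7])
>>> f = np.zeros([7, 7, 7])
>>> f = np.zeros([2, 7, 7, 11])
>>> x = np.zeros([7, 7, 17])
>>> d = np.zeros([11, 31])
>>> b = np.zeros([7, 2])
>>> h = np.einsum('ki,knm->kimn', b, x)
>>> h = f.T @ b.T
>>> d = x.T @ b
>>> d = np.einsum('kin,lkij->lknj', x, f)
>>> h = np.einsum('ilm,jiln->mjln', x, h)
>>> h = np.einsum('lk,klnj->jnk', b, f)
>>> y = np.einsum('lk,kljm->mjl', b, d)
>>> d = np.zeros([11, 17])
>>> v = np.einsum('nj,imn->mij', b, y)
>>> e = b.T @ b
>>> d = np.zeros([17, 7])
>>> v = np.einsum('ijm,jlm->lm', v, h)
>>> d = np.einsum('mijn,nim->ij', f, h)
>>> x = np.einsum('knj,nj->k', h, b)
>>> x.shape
(11,)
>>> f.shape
(2, 7, 7, 11)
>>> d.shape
(7, 7)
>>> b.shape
(7, 2)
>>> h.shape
(11, 7, 2)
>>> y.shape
(11, 17, 7)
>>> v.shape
(7, 2)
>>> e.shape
(2, 2)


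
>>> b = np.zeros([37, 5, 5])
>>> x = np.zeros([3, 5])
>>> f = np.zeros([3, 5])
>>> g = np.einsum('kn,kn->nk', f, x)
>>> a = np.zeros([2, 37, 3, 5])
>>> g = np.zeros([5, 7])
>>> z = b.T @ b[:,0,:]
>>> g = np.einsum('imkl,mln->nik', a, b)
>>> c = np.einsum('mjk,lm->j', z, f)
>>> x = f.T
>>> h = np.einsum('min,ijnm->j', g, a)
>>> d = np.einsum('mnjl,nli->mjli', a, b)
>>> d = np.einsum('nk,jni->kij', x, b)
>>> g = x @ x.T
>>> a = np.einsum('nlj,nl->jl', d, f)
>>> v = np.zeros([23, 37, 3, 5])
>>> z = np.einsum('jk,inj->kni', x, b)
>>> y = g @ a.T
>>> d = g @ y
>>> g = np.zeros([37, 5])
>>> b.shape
(37, 5, 5)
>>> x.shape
(5, 3)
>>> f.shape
(3, 5)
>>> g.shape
(37, 5)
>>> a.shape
(37, 5)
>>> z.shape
(3, 5, 37)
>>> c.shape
(5,)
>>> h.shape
(37,)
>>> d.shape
(5, 37)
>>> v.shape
(23, 37, 3, 5)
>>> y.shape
(5, 37)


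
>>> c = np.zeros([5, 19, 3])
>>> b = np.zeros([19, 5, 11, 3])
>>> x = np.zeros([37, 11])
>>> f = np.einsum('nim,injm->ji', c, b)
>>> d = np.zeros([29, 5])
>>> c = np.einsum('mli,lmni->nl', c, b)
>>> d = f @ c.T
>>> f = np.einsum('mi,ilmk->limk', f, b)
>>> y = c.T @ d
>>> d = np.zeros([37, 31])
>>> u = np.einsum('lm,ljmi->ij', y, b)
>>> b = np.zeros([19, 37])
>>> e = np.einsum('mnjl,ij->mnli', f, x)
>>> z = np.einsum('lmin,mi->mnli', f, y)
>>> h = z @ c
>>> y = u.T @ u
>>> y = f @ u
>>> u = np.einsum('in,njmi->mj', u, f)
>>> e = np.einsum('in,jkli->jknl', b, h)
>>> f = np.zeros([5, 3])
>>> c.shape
(11, 19)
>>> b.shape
(19, 37)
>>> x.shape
(37, 11)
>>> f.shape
(5, 3)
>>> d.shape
(37, 31)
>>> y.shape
(5, 19, 11, 5)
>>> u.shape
(11, 19)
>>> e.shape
(19, 3, 37, 5)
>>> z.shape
(19, 3, 5, 11)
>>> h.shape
(19, 3, 5, 19)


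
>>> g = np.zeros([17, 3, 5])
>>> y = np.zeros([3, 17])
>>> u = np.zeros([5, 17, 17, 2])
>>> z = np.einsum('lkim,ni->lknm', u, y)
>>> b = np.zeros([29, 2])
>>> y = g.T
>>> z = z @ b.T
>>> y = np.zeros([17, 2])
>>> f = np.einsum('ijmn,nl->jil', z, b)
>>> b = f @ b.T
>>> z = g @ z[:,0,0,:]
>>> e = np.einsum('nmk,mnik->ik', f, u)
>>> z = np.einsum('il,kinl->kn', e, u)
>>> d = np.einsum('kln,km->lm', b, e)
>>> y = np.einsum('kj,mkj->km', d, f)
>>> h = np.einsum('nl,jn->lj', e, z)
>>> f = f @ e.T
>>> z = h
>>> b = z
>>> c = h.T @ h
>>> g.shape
(17, 3, 5)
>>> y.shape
(5, 17)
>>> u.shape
(5, 17, 17, 2)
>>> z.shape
(2, 5)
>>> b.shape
(2, 5)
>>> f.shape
(17, 5, 17)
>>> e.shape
(17, 2)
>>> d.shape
(5, 2)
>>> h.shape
(2, 5)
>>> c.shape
(5, 5)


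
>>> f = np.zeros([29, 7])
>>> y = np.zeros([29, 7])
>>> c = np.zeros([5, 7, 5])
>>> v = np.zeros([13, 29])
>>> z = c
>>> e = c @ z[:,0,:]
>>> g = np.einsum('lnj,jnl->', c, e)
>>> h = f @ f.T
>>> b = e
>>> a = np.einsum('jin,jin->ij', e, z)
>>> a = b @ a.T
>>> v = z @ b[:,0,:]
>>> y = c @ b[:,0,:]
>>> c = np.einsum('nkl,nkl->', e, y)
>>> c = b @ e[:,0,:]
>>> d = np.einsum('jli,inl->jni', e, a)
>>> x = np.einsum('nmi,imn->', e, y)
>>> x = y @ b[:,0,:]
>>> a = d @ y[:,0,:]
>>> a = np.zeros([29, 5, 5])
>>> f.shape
(29, 7)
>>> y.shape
(5, 7, 5)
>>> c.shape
(5, 7, 5)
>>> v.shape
(5, 7, 5)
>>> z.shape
(5, 7, 5)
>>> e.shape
(5, 7, 5)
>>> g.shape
()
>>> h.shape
(29, 29)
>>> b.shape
(5, 7, 5)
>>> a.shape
(29, 5, 5)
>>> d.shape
(5, 7, 5)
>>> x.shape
(5, 7, 5)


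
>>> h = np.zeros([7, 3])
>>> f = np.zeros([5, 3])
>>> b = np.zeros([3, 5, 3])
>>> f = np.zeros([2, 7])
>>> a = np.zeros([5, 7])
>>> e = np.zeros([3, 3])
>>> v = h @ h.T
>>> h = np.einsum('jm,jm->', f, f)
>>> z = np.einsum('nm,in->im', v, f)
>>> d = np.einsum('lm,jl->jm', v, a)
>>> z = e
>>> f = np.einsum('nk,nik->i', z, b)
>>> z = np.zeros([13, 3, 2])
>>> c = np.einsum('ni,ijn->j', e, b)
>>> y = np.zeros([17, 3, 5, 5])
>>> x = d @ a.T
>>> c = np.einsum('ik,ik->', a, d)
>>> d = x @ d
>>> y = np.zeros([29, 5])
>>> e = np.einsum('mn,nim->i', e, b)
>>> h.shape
()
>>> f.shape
(5,)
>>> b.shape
(3, 5, 3)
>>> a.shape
(5, 7)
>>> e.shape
(5,)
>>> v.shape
(7, 7)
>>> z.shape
(13, 3, 2)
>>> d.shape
(5, 7)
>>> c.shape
()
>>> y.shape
(29, 5)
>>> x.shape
(5, 5)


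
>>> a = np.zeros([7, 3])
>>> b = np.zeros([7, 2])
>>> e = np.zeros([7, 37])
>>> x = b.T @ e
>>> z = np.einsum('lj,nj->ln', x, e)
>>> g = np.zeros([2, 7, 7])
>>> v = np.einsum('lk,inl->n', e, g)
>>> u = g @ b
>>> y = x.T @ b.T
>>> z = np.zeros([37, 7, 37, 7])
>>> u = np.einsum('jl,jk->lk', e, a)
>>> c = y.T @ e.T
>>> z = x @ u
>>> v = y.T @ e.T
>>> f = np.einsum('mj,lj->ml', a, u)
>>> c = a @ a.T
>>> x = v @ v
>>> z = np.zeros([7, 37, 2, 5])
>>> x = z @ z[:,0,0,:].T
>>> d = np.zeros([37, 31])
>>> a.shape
(7, 3)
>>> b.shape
(7, 2)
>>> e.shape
(7, 37)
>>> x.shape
(7, 37, 2, 7)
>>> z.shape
(7, 37, 2, 5)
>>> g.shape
(2, 7, 7)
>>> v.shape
(7, 7)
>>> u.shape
(37, 3)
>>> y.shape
(37, 7)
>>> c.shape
(7, 7)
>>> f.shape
(7, 37)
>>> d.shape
(37, 31)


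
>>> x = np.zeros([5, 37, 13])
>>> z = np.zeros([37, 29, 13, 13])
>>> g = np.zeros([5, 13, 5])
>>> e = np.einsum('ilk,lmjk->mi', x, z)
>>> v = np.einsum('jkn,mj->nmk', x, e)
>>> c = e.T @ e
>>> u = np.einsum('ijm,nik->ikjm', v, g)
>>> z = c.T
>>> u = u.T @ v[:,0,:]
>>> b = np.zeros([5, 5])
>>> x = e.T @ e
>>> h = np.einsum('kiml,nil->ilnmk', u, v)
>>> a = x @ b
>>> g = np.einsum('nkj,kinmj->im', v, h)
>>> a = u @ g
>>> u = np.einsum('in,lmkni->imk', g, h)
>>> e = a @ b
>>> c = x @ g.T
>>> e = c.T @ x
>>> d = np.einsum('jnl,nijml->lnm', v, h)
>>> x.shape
(5, 5)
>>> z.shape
(5, 5)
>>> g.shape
(37, 5)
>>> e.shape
(37, 5)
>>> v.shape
(13, 29, 37)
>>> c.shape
(5, 37)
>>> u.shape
(37, 37, 13)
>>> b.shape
(5, 5)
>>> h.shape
(29, 37, 13, 5, 37)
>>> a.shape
(37, 29, 5, 5)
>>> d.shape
(37, 29, 5)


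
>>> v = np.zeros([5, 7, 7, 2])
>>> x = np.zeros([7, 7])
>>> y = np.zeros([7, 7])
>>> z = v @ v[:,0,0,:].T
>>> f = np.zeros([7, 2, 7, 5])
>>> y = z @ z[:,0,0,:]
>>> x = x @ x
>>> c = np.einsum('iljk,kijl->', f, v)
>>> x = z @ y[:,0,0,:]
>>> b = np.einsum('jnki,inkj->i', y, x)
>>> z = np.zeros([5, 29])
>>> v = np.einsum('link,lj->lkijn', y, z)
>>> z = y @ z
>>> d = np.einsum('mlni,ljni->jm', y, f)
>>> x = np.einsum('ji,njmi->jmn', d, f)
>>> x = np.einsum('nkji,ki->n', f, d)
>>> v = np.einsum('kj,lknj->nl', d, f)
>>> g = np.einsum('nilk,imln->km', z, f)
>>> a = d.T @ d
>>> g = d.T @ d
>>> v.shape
(7, 7)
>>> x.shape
(7,)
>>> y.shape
(5, 7, 7, 5)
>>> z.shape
(5, 7, 7, 29)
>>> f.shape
(7, 2, 7, 5)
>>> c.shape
()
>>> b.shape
(5,)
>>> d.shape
(2, 5)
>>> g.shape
(5, 5)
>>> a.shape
(5, 5)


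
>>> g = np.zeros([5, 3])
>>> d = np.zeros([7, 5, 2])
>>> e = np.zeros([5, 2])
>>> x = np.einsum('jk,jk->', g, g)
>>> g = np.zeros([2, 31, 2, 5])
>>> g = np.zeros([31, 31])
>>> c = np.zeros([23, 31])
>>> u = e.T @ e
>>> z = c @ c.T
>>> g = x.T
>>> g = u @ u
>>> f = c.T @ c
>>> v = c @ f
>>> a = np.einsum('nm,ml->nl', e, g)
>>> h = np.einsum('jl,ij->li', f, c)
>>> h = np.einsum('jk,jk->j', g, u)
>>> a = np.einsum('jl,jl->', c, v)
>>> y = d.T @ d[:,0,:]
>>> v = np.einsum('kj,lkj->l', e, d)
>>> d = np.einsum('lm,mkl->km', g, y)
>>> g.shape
(2, 2)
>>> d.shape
(5, 2)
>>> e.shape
(5, 2)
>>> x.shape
()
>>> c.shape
(23, 31)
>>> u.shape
(2, 2)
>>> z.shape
(23, 23)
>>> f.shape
(31, 31)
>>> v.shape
(7,)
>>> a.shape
()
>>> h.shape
(2,)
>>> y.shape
(2, 5, 2)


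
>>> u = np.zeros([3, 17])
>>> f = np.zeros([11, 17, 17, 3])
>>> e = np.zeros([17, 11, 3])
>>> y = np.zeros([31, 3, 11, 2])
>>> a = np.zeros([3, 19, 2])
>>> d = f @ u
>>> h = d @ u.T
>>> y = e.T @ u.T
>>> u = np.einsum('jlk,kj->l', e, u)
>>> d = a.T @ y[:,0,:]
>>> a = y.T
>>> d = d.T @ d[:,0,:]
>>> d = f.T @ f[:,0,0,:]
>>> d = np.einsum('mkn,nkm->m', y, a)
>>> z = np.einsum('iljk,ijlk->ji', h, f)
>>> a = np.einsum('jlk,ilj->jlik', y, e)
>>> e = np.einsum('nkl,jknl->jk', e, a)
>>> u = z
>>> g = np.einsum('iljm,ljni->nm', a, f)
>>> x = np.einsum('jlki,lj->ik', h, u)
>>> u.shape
(17, 11)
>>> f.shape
(11, 17, 17, 3)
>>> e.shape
(3, 11)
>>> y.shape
(3, 11, 3)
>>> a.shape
(3, 11, 17, 3)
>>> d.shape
(3,)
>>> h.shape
(11, 17, 17, 3)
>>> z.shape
(17, 11)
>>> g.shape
(17, 3)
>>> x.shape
(3, 17)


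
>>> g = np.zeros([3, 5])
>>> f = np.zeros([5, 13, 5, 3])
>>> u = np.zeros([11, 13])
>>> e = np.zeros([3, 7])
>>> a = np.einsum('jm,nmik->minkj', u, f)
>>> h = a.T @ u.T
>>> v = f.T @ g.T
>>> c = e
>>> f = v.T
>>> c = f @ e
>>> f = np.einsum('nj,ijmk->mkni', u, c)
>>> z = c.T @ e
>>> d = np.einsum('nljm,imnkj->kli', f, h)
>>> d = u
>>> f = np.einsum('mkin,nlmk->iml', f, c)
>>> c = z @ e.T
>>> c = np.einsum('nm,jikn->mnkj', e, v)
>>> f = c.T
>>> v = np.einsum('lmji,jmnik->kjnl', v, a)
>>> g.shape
(3, 5)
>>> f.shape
(3, 13, 3, 7)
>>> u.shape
(11, 13)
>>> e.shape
(3, 7)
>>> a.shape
(13, 5, 5, 3, 11)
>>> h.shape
(11, 3, 5, 5, 11)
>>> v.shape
(11, 13, 5, 3)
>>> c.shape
(7, 3, 13, 3)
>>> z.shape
(7, 5, 13, 7)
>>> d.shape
(11, 13)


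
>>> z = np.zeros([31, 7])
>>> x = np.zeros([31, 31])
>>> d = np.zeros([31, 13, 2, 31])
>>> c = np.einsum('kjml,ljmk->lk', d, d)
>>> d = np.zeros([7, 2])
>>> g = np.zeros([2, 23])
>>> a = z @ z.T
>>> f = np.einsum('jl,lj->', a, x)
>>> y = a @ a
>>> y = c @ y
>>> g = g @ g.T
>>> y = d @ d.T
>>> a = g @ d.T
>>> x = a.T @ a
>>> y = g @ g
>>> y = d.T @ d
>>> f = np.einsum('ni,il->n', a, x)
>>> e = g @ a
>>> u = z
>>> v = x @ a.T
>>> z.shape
(31, 7)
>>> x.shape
(7, 7)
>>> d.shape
(7, 2)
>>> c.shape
(31, 31)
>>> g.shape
(2, 2)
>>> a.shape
(2, 7)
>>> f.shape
(2,)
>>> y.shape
(2, 2)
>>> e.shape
(2, 7)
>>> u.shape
(31, 7)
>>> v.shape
(7, 2)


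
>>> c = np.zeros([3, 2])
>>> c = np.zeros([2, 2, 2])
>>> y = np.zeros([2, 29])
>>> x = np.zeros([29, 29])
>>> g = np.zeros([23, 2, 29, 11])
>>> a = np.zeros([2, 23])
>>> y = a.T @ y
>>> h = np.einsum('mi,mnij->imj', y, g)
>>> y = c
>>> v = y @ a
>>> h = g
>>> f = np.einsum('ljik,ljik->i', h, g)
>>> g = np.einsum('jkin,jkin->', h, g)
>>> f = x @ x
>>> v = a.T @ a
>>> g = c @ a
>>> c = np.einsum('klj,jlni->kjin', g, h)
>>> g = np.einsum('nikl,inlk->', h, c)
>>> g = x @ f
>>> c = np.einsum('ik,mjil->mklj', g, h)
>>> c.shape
(23, 29, 11, 2)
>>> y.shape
(2, 2, 2)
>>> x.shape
(29, 29)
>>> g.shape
(29, 29)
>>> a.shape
(2, 23)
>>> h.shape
(23, 2, 29, 11)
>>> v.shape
(23, 23)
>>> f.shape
(29, 29)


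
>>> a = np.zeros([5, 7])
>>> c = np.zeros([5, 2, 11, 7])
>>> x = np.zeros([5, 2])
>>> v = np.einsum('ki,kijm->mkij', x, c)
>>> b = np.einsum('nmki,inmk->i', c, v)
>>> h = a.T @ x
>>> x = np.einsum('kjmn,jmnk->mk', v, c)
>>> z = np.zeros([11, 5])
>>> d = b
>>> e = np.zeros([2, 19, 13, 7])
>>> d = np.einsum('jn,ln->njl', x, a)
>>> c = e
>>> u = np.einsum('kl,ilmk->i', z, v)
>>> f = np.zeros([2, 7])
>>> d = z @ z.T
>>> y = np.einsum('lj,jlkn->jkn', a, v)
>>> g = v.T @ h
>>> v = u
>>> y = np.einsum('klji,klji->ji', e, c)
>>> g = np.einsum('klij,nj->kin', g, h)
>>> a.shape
(5, 7)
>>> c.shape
(2, 19, 13, 7)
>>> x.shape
(2, 7)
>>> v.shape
(7,)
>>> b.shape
(7,)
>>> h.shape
(7, 2)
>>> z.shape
(11, 5)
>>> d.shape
(11, 11)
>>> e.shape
(2, 19, 13, 7)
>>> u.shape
(7,)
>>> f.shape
(2, 7)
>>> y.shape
(13, 7)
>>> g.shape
(11, 5, 7)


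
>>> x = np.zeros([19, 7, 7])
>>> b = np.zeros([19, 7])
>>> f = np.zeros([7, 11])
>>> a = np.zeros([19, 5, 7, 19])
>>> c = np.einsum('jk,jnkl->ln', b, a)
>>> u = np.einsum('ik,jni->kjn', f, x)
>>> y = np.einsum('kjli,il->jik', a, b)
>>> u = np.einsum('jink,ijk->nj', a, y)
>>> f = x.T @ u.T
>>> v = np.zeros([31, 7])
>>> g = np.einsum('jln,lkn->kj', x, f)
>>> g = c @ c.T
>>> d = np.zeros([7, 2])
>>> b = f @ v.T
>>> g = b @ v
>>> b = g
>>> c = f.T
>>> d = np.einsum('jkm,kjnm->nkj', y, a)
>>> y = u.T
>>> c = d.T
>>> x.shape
(19, 7, 7)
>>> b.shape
(7, 7, 7)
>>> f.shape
(7, 7, 7)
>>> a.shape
(19, 5, 7, 19)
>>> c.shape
(5, 19, 7)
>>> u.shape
(7, 19)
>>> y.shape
(19, 7)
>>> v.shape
(31, 7)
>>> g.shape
(7, 7, 7)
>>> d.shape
(7, 19, 5)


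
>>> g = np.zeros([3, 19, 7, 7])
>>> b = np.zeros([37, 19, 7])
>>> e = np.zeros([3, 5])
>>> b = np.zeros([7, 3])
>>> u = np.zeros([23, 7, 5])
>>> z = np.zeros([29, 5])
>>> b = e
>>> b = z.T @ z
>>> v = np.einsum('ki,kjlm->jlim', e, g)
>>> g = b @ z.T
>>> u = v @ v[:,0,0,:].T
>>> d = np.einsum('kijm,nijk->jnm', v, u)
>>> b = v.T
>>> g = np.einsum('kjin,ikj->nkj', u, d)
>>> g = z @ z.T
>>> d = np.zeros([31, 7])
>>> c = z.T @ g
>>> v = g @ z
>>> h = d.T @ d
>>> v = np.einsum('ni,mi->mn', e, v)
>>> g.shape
(29, 29)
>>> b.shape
(7, 5, 7, 19)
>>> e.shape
(3, 5)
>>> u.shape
(19, 7, 5, 19)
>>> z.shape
(29, 5)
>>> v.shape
(29, 3)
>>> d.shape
(31, 7)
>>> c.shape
(5, 29)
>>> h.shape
(7, 7)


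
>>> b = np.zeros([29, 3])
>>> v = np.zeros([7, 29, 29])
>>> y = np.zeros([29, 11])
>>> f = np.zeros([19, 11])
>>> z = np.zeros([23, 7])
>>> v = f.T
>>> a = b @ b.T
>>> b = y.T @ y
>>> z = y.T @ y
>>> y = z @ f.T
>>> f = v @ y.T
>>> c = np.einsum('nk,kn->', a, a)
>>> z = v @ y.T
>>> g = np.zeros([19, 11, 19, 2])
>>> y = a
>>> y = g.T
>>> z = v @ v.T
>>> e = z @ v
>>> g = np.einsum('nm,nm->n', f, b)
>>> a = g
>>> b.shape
(11, 11)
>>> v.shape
(11, 19)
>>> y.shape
(2, 19, 11, 19)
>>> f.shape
(11, 11)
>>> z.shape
(11, 11)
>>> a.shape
(11,)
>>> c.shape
()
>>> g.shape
(11,)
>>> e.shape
(11, 19)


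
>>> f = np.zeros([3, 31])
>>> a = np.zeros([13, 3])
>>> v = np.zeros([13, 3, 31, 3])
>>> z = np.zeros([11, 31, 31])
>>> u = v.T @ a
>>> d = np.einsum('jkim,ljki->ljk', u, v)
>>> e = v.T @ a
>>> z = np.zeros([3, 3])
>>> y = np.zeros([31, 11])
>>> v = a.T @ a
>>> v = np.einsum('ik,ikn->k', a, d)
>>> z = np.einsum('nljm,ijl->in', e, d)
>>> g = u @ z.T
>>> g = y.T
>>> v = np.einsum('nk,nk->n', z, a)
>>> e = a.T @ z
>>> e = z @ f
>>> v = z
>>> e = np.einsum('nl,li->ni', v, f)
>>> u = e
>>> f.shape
(3, 31)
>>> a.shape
(13, 3)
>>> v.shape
(13, 3)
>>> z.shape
(13, 3)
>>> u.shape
(13, 31)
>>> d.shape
(13, 3, 31)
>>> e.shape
(13, 31)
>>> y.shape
(31, 11)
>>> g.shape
(11, 31)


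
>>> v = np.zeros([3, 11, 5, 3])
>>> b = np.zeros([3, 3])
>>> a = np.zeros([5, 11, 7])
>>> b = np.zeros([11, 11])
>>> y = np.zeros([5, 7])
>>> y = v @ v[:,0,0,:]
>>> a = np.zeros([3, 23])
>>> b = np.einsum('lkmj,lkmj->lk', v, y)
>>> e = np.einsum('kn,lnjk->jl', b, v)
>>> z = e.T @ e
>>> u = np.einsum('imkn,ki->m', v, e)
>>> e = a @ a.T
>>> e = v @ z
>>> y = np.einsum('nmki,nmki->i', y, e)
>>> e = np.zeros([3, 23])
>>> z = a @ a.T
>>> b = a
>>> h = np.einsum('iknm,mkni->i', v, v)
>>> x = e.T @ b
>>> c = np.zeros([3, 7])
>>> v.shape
(3, 11, 5, 3)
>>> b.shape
(3, 23)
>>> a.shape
(3, 23)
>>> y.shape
(3,)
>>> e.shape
(3, 23)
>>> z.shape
(3, 3)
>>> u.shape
(11,)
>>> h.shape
(3,)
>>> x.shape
(23, 23)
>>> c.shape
(3, 7)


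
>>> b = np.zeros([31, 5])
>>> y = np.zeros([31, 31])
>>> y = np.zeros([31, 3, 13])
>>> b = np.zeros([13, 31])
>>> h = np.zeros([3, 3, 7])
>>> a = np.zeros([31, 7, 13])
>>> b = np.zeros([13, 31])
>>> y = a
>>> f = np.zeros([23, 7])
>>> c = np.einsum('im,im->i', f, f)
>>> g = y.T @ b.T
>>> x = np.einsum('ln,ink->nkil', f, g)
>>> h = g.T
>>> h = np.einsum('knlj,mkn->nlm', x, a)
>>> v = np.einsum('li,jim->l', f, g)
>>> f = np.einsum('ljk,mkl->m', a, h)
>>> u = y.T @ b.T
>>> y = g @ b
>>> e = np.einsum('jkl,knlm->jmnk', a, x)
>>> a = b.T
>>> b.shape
(13, 31)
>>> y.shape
(13, 7, 31)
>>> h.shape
(13, 13, 31)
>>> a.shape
(31, 13)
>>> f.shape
(13,)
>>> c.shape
(23,)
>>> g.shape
(13, 7, 13)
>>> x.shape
(7, 13, 13, 23)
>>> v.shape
(23,)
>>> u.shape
(13, 7, 13)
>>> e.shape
(31, 23, 13, 7)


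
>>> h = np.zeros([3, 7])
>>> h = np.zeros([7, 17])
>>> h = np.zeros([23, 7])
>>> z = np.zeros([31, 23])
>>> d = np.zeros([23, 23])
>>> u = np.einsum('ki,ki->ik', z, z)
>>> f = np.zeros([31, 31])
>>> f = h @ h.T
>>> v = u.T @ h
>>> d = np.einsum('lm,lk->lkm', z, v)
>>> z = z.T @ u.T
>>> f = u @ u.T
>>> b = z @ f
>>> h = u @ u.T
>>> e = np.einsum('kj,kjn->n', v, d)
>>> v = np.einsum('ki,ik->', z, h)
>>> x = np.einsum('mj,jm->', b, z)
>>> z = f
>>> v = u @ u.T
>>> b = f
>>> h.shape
(23, 23)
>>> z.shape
(23, 23)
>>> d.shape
(31, 7, 23)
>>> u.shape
(23, 31)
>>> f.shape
(23, 23)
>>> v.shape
(23, 23)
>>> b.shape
(23, 23)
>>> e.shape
(23,)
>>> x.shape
()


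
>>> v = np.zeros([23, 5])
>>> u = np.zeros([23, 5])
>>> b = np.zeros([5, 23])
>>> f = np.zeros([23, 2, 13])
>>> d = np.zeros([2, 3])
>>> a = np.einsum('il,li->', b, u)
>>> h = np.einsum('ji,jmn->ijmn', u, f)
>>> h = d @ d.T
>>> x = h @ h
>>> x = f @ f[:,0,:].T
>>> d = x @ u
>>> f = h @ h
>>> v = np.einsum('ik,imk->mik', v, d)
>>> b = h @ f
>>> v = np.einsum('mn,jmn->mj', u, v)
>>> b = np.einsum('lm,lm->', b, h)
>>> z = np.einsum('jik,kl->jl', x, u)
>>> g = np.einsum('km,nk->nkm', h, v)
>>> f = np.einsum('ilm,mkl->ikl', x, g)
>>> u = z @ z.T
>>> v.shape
(23, 2)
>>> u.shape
(23, 23)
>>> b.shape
()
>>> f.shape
(23, 2, 2)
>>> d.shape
(23, 2, 5)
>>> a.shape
()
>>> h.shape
(2, 2)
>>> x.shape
(23, 2, 23)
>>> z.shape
(23, 5)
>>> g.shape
(23, 2, 2)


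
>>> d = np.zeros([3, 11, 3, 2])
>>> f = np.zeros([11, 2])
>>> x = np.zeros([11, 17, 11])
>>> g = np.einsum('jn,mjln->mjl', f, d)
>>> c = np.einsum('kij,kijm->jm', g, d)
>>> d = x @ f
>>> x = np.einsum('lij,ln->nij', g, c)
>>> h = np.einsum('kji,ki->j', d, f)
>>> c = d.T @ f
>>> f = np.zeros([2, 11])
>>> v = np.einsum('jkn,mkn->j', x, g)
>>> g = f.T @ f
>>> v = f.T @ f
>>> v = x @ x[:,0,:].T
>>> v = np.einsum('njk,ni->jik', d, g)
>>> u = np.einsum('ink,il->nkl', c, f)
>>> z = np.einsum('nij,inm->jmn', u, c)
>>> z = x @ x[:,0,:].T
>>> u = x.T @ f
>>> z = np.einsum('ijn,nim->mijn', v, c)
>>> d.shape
(11, 17, 2)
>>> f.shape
(2, 11)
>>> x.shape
(2, 11, 3)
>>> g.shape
(11, 11)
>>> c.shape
(2, 17, 2)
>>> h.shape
(17,)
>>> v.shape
(17, 11, 2)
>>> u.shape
(3, 11, 11)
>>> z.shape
(2, 17, 11, 2)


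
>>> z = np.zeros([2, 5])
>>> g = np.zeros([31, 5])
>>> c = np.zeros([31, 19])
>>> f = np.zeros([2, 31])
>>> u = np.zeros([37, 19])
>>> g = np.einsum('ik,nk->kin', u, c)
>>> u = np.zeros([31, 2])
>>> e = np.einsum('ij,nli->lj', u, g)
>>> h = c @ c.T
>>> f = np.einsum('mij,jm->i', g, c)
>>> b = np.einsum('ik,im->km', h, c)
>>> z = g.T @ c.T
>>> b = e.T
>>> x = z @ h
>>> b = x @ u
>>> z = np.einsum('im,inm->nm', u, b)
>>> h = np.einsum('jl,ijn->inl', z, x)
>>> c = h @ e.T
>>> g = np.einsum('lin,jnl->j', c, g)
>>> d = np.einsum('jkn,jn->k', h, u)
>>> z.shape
(37, 2)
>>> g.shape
(19,)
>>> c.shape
(31, 31, 37)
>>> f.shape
(37,)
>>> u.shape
(31, 2)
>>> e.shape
(37, 2)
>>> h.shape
(31, 31, 2)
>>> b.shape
(31, 37, 2)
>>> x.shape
(31, 37, 31)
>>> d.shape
(31,)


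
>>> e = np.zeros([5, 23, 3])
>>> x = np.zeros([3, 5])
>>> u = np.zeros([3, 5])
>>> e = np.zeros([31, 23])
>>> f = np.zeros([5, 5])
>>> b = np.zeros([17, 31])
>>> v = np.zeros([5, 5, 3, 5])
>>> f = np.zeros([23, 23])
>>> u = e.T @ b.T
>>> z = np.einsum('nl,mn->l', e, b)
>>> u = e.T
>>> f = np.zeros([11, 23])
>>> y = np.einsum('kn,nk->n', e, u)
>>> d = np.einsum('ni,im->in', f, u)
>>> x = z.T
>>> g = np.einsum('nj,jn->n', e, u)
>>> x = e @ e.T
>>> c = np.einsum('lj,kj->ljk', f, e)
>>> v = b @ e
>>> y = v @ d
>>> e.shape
(31, 23)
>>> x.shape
(31, 31)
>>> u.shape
(23, 31)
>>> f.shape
(11, 23)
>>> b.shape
(17, 31)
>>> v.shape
(17, 23)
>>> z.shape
(23,)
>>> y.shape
(17, 11)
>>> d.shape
(23, 11)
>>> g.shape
(31,)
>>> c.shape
(11, 23, 31)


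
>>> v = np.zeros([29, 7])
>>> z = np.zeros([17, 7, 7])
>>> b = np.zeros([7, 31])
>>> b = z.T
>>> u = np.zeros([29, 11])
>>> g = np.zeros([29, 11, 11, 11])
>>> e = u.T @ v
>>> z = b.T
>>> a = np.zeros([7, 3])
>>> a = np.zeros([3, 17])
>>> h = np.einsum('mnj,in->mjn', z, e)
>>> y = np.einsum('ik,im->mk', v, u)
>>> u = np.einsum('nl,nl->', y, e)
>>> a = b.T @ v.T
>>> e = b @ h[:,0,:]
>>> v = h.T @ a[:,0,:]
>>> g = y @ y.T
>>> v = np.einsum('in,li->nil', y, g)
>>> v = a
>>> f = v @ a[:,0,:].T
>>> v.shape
(17, 7, 29)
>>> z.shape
(17, 7, 7)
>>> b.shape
(7, 7, 17)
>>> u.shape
()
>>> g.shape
(11, 11)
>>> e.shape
(7, 7, 7)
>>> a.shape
(17, 7, 29)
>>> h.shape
(17, 7, 7)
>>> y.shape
(11, 7)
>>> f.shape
(17, 7, 17)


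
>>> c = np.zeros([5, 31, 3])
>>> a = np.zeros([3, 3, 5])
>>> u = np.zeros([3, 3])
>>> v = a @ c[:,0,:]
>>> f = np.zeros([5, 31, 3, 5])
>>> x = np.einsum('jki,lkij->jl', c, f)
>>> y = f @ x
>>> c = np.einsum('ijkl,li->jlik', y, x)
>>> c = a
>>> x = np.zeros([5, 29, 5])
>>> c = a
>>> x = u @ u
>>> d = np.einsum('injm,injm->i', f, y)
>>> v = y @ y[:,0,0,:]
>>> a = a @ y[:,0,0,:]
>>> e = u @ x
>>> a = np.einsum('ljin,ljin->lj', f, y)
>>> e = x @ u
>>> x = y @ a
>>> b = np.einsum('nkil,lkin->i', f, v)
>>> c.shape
(3, 3, 5)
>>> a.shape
(5, 31)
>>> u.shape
(3, 3)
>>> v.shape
(5, 31, 3, 5)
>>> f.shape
(5, 31, 3, 5)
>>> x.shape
(5, 31, 3, 31)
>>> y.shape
(5, 31, 3, 5)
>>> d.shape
(5,)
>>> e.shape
(3, 3)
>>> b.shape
(3,)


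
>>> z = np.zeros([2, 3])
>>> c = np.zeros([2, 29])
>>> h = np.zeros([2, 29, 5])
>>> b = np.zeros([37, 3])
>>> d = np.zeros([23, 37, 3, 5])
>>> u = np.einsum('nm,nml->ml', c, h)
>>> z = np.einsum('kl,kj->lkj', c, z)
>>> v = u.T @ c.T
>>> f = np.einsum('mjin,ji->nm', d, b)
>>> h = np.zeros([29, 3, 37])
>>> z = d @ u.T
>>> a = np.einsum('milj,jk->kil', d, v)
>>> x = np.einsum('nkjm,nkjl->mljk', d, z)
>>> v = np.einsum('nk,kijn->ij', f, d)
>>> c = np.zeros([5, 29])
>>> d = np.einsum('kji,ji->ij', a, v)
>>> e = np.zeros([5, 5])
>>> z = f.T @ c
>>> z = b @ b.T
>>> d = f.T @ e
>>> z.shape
(37, 37)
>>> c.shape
(5, 29)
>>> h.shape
(29, 3, 37)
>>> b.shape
(37, 3)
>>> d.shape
(23, 5)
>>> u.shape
(29, 5)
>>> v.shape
(37, 3)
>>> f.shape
(5, 23)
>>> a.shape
(2, 37, 3)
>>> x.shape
(5, 29, 3, 37)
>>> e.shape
(5, 5)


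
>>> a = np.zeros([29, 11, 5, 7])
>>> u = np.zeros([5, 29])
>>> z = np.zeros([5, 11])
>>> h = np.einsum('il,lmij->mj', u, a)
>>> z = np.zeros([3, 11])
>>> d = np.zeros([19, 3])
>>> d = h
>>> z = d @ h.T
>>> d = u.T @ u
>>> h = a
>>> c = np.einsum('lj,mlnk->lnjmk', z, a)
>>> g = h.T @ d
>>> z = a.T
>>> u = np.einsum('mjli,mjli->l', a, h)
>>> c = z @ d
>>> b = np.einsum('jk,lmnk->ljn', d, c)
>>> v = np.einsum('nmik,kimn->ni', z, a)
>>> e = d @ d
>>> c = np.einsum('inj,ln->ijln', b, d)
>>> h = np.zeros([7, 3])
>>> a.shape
(29, 11, 5, 7)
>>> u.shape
(5,)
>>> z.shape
(7, 5, 11, 29)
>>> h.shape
(7, 3)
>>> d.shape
(29, 29)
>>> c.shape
(7, 11, 29, 29)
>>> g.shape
(7, 5, 11, 29)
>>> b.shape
(7, 29, 11)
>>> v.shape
(7, 11)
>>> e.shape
(29, 29)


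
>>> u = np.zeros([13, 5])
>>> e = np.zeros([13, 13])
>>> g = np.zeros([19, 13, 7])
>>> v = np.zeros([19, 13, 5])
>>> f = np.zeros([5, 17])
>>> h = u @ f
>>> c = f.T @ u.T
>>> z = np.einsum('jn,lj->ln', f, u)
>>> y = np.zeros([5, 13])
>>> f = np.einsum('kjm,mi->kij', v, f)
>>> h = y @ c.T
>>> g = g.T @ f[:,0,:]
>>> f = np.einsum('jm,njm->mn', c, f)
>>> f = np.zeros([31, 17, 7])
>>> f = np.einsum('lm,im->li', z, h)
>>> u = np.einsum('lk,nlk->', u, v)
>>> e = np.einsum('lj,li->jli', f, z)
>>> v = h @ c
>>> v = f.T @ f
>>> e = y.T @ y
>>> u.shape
()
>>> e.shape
(13, 13)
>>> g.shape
(7, 13, 13)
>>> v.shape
(5, 5)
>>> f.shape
(13, 5)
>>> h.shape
(5, 17)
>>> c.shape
(17, 13)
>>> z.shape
(13, 17)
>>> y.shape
(5, 13)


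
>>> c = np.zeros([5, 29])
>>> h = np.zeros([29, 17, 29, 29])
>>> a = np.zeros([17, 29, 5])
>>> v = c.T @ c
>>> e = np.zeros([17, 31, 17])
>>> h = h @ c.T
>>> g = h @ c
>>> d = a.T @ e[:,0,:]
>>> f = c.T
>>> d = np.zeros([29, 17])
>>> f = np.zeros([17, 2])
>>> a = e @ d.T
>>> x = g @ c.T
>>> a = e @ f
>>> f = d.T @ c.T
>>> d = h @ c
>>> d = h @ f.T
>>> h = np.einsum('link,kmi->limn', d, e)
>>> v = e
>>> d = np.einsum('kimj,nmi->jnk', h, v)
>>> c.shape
(5, 29)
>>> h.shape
(29, 17, 31, 29)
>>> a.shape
(17, 31, 2)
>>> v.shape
(17, 31, 17)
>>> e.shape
(17, 31, 17)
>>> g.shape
(29, 17, 29, 29)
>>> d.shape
(29, 17, 29)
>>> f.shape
(17, 5)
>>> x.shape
(29, 17, 29, 5)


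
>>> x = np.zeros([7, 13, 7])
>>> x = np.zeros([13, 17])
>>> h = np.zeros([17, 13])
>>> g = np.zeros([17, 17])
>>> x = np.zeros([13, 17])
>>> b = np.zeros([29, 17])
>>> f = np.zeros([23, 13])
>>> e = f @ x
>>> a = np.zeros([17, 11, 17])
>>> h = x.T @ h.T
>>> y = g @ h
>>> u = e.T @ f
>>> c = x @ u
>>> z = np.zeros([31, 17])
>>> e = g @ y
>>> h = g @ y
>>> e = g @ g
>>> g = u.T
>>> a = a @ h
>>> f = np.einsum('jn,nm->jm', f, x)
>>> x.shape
(13, 17)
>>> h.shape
(17, 17)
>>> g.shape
(13, 17)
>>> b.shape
(29, 17)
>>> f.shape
(23, 17)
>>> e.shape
(17, 17)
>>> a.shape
(17, 11, 17)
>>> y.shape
(17, 17)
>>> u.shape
(17, 13)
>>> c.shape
(13, 13)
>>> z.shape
(31, 17)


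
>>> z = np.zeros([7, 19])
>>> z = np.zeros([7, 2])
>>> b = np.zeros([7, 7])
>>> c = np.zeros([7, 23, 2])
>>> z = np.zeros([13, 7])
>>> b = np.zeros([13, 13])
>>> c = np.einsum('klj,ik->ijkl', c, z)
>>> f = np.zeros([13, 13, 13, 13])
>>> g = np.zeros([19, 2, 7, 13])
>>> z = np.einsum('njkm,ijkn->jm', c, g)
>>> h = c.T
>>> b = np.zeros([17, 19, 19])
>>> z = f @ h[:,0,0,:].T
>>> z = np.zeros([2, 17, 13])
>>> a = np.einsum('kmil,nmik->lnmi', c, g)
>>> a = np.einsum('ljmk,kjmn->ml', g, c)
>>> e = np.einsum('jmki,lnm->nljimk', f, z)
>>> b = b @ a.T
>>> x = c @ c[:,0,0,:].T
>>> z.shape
(2, 17, 13)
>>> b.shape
(17, 19, 7)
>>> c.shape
(13, 2, 7, 23)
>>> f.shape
(13, 13, 13, 13)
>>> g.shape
(19, 2, 7, 13)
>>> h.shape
(23, 7, 2, 13)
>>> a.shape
(7, 19)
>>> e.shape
(17, 2, 13, 13, 13, 13)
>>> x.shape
(13, 2, 7, 13)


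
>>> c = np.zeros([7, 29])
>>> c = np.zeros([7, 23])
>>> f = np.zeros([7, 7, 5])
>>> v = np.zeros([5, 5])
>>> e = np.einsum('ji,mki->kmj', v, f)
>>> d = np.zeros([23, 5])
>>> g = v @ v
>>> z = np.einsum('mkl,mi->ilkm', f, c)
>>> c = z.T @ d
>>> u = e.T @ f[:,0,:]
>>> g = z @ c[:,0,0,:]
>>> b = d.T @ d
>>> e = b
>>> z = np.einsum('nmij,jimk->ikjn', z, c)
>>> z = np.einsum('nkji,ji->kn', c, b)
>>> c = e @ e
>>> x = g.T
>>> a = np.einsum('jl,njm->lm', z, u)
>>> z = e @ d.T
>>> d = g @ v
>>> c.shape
(5, 5)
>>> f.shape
(7, 7, 5)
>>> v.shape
(5, 5)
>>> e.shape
(5, 5)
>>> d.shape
(23, 5, 7, 5)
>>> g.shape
(23, 5, 7, 5)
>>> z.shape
(5, 23)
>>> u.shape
(5, 7, 5)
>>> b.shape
(5, 5)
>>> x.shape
(5, 7, 5, 23)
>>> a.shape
(7, 5)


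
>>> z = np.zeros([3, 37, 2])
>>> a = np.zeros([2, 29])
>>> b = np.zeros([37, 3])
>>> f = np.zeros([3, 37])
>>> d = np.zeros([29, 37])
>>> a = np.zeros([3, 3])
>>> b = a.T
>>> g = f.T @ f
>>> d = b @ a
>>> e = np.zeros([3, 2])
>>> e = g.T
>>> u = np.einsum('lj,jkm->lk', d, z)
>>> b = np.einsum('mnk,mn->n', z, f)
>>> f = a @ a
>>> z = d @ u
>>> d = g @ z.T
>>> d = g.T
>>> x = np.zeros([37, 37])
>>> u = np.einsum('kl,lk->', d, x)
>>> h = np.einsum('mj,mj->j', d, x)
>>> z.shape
(3, 37)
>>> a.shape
(3, 3)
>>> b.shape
(37,)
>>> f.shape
(3, 3)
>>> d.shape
(37, 37)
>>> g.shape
(37, 37)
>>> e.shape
(37, 37)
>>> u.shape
()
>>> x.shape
(37, 37)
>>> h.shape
(37,)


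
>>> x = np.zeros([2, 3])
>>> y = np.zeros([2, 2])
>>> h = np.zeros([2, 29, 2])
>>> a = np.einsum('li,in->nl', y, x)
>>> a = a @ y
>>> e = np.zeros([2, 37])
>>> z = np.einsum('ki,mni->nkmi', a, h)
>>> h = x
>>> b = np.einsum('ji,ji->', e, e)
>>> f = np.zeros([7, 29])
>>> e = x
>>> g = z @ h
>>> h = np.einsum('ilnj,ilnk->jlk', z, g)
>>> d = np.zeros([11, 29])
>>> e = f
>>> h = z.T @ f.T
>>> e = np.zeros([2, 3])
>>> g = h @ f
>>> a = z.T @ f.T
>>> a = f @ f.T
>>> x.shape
(2, 3)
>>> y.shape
(2, 2)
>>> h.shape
(2, 2, 3, 7)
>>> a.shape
(7, 7)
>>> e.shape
(2, 3)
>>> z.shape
(29, 3, 2, 2)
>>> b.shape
()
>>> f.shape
(7, 29)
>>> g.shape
(2, 2, 3, 29)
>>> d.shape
(11, 29)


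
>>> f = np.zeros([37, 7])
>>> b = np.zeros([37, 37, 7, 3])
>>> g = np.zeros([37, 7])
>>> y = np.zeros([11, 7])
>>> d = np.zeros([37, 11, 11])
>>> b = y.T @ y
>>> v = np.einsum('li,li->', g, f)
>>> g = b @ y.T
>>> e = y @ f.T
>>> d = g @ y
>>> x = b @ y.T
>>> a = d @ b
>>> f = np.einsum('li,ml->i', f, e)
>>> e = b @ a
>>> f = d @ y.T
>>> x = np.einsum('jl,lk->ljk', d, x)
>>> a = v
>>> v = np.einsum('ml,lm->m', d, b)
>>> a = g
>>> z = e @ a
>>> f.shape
(7, 11)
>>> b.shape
(7, 7)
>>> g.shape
(7, 11)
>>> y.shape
(11, 7)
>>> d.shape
(7, 7)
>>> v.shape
(7,)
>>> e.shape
(7, 7)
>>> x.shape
(7, 7, 11)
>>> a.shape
(7, 11)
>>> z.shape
(7, 11)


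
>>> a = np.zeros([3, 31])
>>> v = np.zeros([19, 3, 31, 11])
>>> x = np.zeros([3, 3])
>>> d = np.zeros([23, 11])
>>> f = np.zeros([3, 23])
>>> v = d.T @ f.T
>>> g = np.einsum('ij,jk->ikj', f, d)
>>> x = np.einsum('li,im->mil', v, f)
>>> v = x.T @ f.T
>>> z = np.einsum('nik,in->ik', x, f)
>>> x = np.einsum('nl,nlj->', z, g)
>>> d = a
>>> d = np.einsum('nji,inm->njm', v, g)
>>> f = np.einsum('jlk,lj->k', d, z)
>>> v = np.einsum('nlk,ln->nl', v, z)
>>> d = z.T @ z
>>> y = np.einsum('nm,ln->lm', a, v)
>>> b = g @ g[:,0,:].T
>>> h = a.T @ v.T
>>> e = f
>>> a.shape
(3, 31)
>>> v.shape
(11, 3)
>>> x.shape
()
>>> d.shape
(11, 11)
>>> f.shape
(23,)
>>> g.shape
(3, 11, 23)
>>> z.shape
(3, 11)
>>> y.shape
(11, 31)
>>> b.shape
(3, 11, 3)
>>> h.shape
(31, 11)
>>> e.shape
(23,)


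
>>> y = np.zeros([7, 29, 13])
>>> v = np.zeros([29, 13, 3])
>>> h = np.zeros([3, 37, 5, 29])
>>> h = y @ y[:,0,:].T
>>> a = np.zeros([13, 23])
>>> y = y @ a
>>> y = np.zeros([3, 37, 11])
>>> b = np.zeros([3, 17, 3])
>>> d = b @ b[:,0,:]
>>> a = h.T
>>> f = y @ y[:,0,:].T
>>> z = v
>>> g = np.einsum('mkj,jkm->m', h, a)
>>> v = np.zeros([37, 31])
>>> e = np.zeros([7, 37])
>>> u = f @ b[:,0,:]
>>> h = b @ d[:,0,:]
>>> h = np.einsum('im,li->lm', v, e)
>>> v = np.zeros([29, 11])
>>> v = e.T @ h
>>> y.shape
(3, 37, 11)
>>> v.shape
(37, 31)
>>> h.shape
(7, 31)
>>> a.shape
(7, 29, 7)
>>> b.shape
(3, 17, 3)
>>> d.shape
(3, 17, 3)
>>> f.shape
(3, 37, 3)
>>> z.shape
(29, 13, 3)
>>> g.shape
(7,)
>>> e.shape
(7, 37)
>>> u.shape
(3, 37, 3)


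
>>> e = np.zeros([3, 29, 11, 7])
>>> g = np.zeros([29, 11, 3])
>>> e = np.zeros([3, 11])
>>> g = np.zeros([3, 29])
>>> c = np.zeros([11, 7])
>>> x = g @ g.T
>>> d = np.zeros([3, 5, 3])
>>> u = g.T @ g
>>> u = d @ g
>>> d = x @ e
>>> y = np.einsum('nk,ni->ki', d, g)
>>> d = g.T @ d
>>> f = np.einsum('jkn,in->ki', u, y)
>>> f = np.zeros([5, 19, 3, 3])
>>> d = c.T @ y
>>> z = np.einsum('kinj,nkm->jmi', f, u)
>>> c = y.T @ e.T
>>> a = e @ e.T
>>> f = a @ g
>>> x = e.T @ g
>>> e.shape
(3, 11)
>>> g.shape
(3, 29)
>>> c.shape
(29, 3)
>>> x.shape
(11, 29)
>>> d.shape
(7, 29)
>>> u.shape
(3, 5, 29)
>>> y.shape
(11, 29)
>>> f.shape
(3, 29)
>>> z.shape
(3, 29, 19)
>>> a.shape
(3, 3)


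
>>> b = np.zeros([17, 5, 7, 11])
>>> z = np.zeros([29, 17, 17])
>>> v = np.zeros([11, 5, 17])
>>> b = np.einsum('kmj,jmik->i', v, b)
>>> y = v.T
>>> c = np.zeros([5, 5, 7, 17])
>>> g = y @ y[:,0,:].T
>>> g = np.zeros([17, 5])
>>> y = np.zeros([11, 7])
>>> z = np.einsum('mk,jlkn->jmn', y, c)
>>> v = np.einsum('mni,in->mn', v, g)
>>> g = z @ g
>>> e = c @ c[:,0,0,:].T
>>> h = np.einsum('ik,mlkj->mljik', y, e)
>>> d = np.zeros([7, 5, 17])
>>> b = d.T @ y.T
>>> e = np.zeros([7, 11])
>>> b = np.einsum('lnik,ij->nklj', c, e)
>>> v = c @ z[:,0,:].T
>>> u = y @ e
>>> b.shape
(5, 17, 5, 11)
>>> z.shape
(5, 11, 17)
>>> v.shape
(5, 5, 7, 5)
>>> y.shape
(11, 7)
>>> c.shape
(5, 5, 7, 17)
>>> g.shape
(5, 11, 5)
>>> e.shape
(7, 11)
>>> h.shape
(5, 5, 5, 11, 7)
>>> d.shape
(7, 5, 17)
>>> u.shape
(11, 11)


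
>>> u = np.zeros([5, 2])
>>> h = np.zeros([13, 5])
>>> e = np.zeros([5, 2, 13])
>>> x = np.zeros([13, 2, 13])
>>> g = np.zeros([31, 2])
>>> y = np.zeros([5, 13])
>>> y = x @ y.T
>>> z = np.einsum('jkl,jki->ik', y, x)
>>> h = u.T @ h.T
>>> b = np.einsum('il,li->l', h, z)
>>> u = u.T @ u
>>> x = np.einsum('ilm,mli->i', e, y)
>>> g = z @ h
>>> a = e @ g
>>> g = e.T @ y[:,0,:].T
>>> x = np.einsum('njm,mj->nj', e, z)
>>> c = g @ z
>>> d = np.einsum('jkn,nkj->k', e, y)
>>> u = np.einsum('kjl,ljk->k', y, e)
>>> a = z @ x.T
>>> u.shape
(13,)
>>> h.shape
(2, 13)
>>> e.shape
(5, 2, 13)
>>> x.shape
(5, 2)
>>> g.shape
(13, 2, 13)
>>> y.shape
(13, 2, 5)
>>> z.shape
(13, 2)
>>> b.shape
(13,)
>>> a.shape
(13, 5)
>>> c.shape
(13, 2, 2)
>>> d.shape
(2,)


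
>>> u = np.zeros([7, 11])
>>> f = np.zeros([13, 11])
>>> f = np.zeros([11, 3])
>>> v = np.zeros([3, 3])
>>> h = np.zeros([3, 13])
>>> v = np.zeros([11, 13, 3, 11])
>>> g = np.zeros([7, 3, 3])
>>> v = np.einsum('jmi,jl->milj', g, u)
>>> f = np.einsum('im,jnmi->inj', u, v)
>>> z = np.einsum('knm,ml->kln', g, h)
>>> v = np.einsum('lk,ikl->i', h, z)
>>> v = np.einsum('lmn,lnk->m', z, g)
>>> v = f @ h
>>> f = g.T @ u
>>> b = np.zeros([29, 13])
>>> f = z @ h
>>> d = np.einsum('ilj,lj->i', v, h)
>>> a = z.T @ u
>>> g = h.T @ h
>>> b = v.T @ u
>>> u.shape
(7, 11)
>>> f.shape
(7, 13, 13)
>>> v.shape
(7, 3, 13)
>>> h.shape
(3, 13)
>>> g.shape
(13, 13)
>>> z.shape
(7, 13, 3)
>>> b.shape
(13, 3, 11)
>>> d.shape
(7,)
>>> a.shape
(3, 13, 11)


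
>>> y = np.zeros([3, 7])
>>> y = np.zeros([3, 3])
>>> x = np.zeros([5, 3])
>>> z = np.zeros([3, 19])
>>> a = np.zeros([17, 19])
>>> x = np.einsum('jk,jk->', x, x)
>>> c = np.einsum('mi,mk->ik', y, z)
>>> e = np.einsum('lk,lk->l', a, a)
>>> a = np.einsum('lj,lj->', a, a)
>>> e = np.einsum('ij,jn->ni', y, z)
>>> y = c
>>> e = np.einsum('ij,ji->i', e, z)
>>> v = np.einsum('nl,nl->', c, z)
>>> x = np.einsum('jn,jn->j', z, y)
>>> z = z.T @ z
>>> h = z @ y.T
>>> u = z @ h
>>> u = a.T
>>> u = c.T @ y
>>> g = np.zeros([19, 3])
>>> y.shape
(3, 19)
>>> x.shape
(3,)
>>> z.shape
(19, 19)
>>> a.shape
()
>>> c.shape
(3, 19)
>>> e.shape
(19,)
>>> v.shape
()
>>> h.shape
(19, 3)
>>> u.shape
(19, 19)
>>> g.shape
(19, 3)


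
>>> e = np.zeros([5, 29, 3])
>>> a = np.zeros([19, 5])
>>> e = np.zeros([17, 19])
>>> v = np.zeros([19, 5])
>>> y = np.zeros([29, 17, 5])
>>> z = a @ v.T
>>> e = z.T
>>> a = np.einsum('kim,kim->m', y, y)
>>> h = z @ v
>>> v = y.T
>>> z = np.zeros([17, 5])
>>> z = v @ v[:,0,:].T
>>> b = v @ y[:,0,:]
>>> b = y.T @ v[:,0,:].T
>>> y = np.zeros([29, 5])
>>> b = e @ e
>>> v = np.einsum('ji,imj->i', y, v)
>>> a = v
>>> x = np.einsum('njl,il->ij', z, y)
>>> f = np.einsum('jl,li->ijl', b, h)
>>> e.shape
(19, 19)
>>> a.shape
(5,)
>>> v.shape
(5,)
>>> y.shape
(29, 5)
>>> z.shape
(5, 17, 5)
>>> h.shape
(19, 5)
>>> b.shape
(19, 19)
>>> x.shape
(29, 17)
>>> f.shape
(5, 19, 19)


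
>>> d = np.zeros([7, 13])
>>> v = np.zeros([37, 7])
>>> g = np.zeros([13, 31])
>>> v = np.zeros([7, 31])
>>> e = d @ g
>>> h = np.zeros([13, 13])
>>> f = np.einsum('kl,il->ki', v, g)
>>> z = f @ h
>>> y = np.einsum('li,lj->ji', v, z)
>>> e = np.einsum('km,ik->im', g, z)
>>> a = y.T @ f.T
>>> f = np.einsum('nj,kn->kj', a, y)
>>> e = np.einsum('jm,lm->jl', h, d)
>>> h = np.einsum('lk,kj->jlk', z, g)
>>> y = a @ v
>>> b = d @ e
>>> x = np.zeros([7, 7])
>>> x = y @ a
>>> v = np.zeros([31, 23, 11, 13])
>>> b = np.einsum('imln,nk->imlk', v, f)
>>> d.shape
(7, 13)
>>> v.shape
(31, 23, 11, 13)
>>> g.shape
(13, 31)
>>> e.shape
(13, 7)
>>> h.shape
(31, 7, 13)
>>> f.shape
(13, 7)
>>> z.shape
(7, 13)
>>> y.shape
(31, 31)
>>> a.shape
(31, 7)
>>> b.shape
(31, 23, 11, 7)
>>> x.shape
(31, 7)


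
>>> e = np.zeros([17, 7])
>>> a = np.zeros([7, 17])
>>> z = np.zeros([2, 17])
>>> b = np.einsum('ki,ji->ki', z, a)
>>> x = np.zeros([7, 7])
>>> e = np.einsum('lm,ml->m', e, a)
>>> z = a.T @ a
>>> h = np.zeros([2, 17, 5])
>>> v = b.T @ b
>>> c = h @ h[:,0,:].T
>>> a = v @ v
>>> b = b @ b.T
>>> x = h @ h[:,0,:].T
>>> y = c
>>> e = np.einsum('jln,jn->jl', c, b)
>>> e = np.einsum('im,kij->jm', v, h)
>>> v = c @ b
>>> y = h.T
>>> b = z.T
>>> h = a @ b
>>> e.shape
(5, 17)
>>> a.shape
(17, 17)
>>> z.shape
(17, 17)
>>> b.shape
(17, 17)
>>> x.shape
(2, 17, 2)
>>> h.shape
(17, 17)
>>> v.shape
(2, 17, 2)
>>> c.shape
(2, 17, 2)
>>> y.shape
(5, 17, 2)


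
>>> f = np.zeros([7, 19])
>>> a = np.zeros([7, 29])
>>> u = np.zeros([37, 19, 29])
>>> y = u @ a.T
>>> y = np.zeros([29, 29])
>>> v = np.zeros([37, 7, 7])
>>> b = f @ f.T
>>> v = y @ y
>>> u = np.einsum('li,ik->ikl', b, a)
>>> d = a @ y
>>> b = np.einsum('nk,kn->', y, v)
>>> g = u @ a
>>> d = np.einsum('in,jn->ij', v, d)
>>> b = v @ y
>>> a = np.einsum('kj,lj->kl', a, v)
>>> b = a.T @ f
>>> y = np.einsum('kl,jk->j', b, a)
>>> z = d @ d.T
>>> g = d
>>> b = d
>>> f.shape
(7, 19)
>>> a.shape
(7, 29)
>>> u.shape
(7, 29, 7)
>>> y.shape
(7,)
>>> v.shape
(29, 29)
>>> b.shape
(29, 7)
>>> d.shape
(29, 7)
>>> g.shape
(29, 7)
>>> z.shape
(29, 29)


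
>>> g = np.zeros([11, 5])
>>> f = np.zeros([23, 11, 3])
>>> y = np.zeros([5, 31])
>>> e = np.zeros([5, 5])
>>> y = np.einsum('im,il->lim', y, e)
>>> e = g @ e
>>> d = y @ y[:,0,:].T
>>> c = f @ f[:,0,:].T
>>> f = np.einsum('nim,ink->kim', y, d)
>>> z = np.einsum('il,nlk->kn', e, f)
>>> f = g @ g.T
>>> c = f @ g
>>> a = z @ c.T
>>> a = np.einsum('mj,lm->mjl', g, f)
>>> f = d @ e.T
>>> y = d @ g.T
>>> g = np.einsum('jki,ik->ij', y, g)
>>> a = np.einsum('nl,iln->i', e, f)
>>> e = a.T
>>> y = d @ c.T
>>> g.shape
(11, 5)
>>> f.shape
(5, 5, 11)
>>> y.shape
(5, 5, 11)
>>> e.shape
(5,)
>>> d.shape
(5, 5, 5)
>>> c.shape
(11, 5)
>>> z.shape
(31, 5)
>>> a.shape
(5,)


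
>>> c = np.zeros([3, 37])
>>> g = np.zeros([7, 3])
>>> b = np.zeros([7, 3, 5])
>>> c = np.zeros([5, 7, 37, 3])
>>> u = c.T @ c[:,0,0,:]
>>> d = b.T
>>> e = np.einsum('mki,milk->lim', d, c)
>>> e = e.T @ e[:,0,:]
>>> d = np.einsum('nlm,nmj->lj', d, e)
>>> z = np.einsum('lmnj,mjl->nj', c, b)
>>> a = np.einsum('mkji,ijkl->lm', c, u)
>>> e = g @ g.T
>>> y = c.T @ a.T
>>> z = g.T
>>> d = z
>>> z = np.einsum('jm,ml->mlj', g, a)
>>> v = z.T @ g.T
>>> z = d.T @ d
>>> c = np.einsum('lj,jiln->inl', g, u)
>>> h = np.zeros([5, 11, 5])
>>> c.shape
(37, 3, 7)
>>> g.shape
(7, 3)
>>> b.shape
(7, 3, 5)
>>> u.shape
(3, 37, 7, 3)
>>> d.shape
(3, 7)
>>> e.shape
(7, 7)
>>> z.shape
(7, 7)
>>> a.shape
(3, 5)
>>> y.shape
(3, 37, 7, 3)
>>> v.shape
(7, 5, 7)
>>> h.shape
(5, 11, 5)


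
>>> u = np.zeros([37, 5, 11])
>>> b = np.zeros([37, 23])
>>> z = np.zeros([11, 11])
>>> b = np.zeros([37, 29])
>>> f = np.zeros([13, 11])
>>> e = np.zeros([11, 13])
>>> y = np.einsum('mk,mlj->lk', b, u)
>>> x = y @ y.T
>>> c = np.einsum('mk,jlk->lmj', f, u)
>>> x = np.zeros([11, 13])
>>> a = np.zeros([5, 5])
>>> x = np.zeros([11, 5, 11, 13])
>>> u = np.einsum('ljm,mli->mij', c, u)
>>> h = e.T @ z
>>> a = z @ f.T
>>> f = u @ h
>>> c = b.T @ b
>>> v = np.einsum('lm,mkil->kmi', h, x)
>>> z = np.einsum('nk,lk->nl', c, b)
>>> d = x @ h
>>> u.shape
(37, 11, 13)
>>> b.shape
(37, 29)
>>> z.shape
(29, 37)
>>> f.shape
(37, 11, 11)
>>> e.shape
(11, 13)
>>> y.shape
(5, 29)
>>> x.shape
(11, 5, 11, 13)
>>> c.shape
(29, 29)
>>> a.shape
(11, 13)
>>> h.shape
(13, 11)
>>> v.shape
(5, 11, 11)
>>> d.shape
(11, 5, 11, 11)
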